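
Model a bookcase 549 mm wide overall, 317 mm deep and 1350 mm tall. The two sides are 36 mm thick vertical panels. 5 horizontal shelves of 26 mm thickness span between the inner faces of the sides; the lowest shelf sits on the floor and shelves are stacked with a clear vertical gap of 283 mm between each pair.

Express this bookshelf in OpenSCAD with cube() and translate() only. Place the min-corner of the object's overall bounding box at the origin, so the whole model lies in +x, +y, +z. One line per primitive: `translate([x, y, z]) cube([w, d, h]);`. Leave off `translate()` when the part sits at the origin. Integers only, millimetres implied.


cube([36, 317, 1350]);
translate([513, 0, 0]) cube([36, 317, 1350]);
translate([36, 0, 0]) cube([477, 317, 26]);
translate([36, 0, 309]) cube([477, 317, 26]);
translate([36, 0, 618]) cube([477, 317, 26]);
translate([36, 0, 927]) cube([477, 317, 26]);
translate([36, 0, 1236]) cube([477, 317, 26]);


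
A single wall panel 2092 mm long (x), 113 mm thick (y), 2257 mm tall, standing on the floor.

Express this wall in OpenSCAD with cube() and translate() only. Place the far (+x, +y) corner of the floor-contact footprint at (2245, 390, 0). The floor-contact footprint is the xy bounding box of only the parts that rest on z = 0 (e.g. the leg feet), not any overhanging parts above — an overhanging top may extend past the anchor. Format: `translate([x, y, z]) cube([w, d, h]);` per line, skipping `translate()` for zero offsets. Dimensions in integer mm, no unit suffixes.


translate([153, 277, 0]) cube([2092, 113, 2257]);


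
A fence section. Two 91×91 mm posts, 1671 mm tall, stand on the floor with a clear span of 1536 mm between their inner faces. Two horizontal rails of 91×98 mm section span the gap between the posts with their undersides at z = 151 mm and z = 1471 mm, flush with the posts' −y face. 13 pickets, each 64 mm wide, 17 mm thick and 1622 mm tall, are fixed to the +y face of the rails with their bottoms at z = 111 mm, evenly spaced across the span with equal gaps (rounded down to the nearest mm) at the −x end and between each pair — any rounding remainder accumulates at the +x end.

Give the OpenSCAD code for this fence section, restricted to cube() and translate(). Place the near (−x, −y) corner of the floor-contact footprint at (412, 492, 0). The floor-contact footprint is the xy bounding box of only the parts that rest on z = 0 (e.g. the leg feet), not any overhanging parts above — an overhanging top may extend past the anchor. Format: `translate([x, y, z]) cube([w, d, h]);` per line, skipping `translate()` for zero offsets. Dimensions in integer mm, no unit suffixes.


translate([412, 492, 0]) cube([91, 91, 1671]);
translate([2039, 492, 0]) cube([91, 91, 1671]);
translate([503, 492, 151]) cube([1536, 91, 98]);
translate([503, 492, 1471]) cube([1536, 91, 98]);
translate([553, 583, 111]) cube([64, 17, 1622]);
translate([667, 583, 111]) cube([64, 17, 1622]);
translate([781, 583, 111]) cube([64, 17, 1622]);
translate([895, 583, 111]) cube([64, 17, 1622]);
translate([1009, 583, 111]) cube([64, 17, 1622]);
translate([1123, 583, 111]) cube([64, 17, 1622]);
translate([1237, 583, 111]) cube([64, 17, 1622]);
translate([1351, 583, 111]) cube([64, 17, 1622]);
translate([1465, 583, 111]) cube([64, 17, 1622]);
translate([1579, 583, 111]) cube([64, 17, 1622]);
translate([1693, 583, 111]) cube([64, 17, 1622]);
translate([1807, 583, 111]) cube([64, 17, 1622]);
translate([1921, 583, 111]) cube([64, 17, 1622]);


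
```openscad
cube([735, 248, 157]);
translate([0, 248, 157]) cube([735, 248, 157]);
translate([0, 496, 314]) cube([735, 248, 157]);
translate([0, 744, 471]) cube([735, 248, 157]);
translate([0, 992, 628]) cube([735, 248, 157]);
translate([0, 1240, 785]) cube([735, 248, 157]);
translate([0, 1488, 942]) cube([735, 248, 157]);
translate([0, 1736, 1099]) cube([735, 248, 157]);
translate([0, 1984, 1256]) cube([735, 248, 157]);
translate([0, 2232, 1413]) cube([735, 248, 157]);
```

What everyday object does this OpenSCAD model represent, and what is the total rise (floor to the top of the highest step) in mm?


A staircase. The total rise is 1570 mm.

10 identical blocks, each offset up and back from the previous — a staircase. Each step is 157 mm tall and there are 10 of them, so the total rise is 10 × 157 = 1570 mm.


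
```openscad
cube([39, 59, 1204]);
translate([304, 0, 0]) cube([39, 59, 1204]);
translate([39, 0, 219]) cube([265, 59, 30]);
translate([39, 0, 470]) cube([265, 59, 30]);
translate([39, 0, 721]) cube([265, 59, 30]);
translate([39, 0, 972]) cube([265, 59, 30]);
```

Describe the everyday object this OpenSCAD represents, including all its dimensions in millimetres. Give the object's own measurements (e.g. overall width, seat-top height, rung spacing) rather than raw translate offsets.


A straight ladder. Two 39×59 mm vertical rails, 1204 mm tall, stand 343 mm apart (outside-to-outside) with their front faces coplanar on the −y side. 4 rungs, each 59 mm deep and 30 mm tall, span between the inner faces of the rails, front faces flush with the rails. The lowest rung's underside is at z = 219 mm and rungs are spaced 251 mm apart (underside to underside).


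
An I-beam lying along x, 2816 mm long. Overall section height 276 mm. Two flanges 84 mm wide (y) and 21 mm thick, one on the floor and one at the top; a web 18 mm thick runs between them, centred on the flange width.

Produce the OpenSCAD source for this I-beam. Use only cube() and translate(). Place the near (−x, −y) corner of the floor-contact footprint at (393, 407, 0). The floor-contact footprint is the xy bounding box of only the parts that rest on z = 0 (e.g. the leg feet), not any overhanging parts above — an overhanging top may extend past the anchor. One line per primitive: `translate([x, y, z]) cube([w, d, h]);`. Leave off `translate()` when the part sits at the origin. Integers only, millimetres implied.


translate([393, 407, 0]) cube([2816, 84, 21]);
translate([393, 440, 21]) cube([2816, 18, 234]);
translate([393, 407, 255]) cube([2816, 84, 21]);


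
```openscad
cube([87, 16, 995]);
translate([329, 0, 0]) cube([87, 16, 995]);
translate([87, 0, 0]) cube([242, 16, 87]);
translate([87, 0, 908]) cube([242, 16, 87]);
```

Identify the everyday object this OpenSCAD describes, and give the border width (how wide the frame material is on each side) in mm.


A picture frame. The border width is 87 mm.

Four thin pieces enclosing a rectangular opening — a picture frame. The two full-height stiles are 995 mm tall; the top rail sits at z = 908 and is 87 mm tall, so the border above the opening is 995 − 908 = 87 mm, matching the stile x-width.


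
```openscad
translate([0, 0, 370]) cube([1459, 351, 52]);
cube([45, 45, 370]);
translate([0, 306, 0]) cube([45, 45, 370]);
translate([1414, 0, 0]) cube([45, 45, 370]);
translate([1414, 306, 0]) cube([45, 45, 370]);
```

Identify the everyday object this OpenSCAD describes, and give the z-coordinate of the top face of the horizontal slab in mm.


A bench. The seat-top height is 422 mm.

A long slab on four corner posts — a bench. The slab sits at z = 370 with thickness 52, so the top is 370 + 52 = 422 mm.


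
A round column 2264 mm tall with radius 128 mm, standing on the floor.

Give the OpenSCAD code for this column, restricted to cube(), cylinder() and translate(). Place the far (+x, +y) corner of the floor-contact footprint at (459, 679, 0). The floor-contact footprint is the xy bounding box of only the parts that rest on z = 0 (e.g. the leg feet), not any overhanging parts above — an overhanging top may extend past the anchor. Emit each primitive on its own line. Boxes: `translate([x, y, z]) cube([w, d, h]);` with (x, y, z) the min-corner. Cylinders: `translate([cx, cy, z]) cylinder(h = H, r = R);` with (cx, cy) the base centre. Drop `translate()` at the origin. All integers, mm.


translate([331, 551, 0]) cylinder(h = 2264, r = 128);


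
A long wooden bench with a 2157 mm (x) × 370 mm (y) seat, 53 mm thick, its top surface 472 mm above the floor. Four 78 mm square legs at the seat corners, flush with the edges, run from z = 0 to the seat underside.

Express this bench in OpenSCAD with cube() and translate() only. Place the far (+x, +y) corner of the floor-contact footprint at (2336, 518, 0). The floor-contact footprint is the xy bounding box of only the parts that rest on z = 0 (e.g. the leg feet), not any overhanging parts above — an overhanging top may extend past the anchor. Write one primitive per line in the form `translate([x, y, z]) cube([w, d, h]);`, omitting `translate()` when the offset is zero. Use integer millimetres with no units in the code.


translate([179, 148, 419]) cube([2157, 370, 53]);
translate([179, 148, 0]) cube([78, 78, 419]);
translate([179, 440, 0]) cube([78, 78, 419]);
translate([2258, 148, 0]) cube([78, 78, 419]);
translate([2258, 440, 0]) cube([78, 78, 419]);


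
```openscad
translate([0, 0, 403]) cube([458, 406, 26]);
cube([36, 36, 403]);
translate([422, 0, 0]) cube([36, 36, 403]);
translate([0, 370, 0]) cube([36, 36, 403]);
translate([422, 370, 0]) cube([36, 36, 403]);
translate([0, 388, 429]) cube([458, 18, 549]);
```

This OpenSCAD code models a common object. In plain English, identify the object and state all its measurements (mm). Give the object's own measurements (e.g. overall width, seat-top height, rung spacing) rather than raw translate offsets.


A chair. The seat is a 458×406×26 mm slab with its top at z = 429 mm, on four 36×36 mm corner legs (flush with the seat edges, standing on z = 0). A flat backrest 18 mm thick, 549 mm tall, spans the full seat width and rises from the seat top along its +y edge, rear face flush with the rear of the seat.


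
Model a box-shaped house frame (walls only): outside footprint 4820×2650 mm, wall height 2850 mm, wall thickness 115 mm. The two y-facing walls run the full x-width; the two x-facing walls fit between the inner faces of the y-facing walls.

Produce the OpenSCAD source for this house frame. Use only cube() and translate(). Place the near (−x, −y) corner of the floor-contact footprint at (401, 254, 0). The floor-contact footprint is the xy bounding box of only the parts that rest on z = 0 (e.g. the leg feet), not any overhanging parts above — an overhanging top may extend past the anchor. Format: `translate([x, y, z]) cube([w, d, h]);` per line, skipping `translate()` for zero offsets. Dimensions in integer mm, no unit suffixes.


translate([401, 254, 0]) cube([4820, 115, 2850]);
translate([401, 2789, 0]) cube([4820, 115, 2850]);
translate([401, 369, 0]) cube([115, 2420, 2850]);
translate([5106, 369, 0]) cube([115, 2420, 2850]);


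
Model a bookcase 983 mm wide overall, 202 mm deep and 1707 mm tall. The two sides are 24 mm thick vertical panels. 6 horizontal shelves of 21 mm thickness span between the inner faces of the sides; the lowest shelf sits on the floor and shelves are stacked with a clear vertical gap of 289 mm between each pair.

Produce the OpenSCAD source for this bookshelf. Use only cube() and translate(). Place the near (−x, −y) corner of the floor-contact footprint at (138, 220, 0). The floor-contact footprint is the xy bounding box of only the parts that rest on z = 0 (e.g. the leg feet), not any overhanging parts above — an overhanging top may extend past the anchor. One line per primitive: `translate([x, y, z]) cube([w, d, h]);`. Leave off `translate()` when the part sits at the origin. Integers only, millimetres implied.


translate([138, 220, 0]) cube([24, 202, 1707]);
translate([1097, 220, 0]) cube([24, 202, 1707]);
translate([162, 220, 0]) cube([935, 202, 21]);
translate([162, 220, 310]) cube([935, 202, 21]);
translate([162, 220, 620]) cube([935, 202, 21]);
translate([162, 220, 930]) cube([935, 202, 21]);
translate([162, 220, 1240]) cube([935, 202, 21]);
translate([162, 220, 1550]) cube([935, 202, 21]);


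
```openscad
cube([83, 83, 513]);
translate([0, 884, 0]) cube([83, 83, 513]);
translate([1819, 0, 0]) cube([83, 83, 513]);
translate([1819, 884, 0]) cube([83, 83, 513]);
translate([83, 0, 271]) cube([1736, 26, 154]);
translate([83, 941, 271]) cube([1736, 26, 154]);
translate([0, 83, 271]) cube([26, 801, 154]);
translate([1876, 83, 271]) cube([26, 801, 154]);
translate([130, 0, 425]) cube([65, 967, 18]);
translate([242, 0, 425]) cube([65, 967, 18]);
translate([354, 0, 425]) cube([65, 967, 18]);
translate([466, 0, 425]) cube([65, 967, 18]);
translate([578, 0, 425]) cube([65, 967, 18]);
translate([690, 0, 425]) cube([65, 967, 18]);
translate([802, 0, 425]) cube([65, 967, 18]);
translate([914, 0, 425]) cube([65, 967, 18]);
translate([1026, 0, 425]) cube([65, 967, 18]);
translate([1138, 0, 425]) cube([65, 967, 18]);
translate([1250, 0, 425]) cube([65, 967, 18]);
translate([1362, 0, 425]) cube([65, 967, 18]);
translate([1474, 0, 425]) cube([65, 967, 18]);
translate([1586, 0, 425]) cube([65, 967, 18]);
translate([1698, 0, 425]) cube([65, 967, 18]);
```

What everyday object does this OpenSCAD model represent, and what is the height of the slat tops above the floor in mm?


A bed frame. The slat-top height is 443 mm.

Four posts, four rails, and a row of slats — a bed frame. Slats sit on the rails at z = 271 + 154 = 425; with slat thickness 18, the top is 443 mm.


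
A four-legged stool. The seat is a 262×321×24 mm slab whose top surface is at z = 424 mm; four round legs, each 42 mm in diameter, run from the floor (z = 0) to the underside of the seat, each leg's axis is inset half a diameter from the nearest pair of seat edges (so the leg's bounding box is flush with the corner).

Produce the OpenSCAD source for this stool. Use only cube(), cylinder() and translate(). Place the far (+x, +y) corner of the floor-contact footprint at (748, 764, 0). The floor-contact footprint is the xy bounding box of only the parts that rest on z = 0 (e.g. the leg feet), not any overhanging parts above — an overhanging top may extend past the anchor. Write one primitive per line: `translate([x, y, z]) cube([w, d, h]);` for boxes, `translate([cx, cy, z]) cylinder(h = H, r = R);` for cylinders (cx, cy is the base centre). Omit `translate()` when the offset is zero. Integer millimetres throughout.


translate([486, 443, 400]) cube([262, 321, 24]);
translate([507, 464, 0]) cylinder(h = 400, r = 21);
translate([727, 464, 0]) cylinder(h = 400, r = 21);
translate([507, 743, 0]) cylinder(h = 400, r = 21);
translate([727, 743, 0]) cylinder(h = 400, r = 21);


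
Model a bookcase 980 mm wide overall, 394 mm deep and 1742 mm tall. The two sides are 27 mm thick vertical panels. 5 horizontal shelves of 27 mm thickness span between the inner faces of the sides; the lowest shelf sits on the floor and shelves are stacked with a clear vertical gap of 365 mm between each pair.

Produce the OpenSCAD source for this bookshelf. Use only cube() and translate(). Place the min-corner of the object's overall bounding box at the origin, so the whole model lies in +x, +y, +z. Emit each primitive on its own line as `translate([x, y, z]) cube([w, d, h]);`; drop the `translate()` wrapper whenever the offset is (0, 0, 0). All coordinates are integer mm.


cube([27, 394, 1742]);
translate([953, 0, 0]) cube([27, 394, 1742]);
translate([27, 0, 0]) cube([926, 394, 27]);
translate([27, 0, 392]) cube([926, 394, 27]);
translate([27, 0, 784]) cube([926, 394, 27]);
translate([27, 0, 1176]) cube([926, 394, 27]);
translate([27, 0, 1568]) cube([926, 394, 27]);


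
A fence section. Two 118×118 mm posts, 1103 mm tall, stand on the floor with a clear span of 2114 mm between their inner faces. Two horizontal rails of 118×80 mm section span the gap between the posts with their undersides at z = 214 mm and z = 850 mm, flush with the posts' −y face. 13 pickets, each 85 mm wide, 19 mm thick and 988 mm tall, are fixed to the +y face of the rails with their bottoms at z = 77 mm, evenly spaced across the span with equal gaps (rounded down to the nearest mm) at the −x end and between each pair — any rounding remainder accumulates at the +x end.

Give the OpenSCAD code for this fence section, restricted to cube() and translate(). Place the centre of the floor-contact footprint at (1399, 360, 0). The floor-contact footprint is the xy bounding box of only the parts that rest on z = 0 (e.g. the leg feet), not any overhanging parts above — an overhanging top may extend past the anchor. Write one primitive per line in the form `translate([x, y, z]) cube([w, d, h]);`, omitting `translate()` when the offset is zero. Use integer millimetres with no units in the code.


translate([224, 301, 0]) cube([118, 118, 1103]);
translate([2456, 301, 0]) cube([118, 118, 1103]);
translate([342, 301, 214]) cube([2114, 118, 80]);
translate([342, 301, 850]) cube([2114, 118, 80]);
translate([414, 419, 77]) cube([85, 19, 988]);
translate([571, 419, 77]) cube([85, 19, 988]);
translate([728, 419, 77]) cube([85, 19, 988]);
translate([885, 419, 77]) cube([85, 19, 988]);
translate([1042, 419, 77]) cube([85, 19, 988]);
translate([1199, 419, 77]) cube([85, 19, 988]);
translate([1356, 419, 77]) cube([85, 19, 988]);
translate([1513, 419, 77]) cube([85, 19, 988]);
translate([1670, 419, 77]) cube([85, 19, 988]);
translate([1827, 419, 77]) cube([85, 19, 988]);
translate([1984, 419, 77]) cube([85, 19, 988]);
translate([2141, 419, 77]) cube([85, 19, 988]);
translate([2298, 419, 77]) cube([85, 19, 988]);


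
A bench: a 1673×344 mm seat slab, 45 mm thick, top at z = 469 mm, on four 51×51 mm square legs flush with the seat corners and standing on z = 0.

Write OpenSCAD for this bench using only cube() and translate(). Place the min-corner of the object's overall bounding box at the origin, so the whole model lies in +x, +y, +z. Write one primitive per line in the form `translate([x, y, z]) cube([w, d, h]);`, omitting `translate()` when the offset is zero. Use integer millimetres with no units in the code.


// leg_h = 469 − 45 = 424
translate([0, 0, 424]) cube([1673, 344, 45]);
cube([51, 51, 424]);
translate([0, 293, 0]) cube([51, 51, 424]);
translate([1622, 0, 0]) cube([51, 51, 424]);
translate([1622, 293, 0]) cube([51, 51, 424]);


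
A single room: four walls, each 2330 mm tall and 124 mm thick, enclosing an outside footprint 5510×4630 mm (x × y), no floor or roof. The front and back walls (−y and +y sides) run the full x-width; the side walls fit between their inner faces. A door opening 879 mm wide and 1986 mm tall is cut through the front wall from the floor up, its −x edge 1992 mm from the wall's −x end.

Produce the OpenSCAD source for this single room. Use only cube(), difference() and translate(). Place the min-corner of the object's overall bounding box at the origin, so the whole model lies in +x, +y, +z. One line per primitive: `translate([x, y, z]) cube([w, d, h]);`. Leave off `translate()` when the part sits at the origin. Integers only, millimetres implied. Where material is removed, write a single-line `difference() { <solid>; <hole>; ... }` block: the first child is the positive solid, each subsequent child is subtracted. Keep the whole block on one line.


difference() { cube([5510, 124, 2330]); translate([1992, 0, 0]) cube([879, 124, 1986]); }
translate([0, 4506, 0]) cube([5510, 124, 2330]);
translate([0, 124, 0]) cube([124, 4382, 2330]);
translate([5386, 124, 0]) cube([124, 4382, 2330]);


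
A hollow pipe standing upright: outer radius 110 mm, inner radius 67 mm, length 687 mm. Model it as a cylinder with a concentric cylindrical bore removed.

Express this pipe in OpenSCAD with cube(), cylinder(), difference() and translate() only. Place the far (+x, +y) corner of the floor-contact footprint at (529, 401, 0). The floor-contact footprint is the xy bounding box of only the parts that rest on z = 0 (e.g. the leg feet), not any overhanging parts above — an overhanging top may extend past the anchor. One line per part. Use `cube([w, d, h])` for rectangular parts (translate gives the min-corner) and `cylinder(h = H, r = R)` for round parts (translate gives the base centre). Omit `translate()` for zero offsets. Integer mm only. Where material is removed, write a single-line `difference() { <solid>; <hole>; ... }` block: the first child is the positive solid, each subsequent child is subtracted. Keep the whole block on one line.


difference() { translate([419, 291, 0]) cylinder(h = 687, r = 110); translate([419, 291, 0]) cylinder(h = 687, r = 67); }


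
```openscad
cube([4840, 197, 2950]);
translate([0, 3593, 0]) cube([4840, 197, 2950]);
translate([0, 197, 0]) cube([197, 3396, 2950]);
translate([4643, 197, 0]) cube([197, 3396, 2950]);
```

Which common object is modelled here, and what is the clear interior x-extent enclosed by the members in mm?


A house (or room) frame. The interior width is 4446 mm.

Four 2950 mm walls enclosing a rectangle with no floor or roof — a room or house frame. Outside width is 4840 mm and wall thickness is 197 mm, so the interior width is 4840 − 2 × 197 = 4446 mm.


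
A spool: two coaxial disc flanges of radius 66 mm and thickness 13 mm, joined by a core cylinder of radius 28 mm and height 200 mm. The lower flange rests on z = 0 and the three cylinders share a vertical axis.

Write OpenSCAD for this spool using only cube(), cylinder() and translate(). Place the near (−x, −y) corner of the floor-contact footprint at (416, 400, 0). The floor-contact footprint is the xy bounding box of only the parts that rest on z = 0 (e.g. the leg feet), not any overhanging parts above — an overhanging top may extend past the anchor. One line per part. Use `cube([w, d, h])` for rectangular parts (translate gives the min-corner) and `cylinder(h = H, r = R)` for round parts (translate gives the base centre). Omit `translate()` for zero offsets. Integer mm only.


translate([482, 466, 0]) cylinder(h = 13, r = 66);
translate([482, 466, 13]) cylinder(h = 200, r = 28);
translate([482, 466, 213]) cylinder(h = 13, r = 66);


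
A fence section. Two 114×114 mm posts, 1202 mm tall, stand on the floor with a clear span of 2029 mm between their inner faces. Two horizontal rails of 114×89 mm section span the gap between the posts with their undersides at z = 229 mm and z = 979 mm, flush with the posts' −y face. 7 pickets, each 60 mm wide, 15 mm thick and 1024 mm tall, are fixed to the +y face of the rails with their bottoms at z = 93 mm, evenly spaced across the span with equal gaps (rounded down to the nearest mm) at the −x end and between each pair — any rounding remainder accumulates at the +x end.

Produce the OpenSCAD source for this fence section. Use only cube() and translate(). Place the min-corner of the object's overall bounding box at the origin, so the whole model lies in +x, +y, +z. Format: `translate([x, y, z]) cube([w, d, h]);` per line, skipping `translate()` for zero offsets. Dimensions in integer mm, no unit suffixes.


cube([114, 114, 1202]);
translate([2143, 0, 0]) cube([114, 114, 1202]);
translate([114, 0, 229]) cube([2029, 114, 89]);
translate([114, 0, 979]) cube([2029, 114, 89]);
translate([315, 114, 93]) cube([60, 15, 1024]);
translate([576, 114, 93]) cube([60, 15, 1024]);
translate([837, 114, 93]) cube([60, 15, 1024]);
translate([1098, 114, 93]) cube([60, 15, 1024]);
translate([1359, 114, 93]) cube([60, 15, 1024]);
translate([1620, 114, 93]) cube([60, 15, 1024]);
translate([1881, 114, 93]) cube([60, 15, 1024]);


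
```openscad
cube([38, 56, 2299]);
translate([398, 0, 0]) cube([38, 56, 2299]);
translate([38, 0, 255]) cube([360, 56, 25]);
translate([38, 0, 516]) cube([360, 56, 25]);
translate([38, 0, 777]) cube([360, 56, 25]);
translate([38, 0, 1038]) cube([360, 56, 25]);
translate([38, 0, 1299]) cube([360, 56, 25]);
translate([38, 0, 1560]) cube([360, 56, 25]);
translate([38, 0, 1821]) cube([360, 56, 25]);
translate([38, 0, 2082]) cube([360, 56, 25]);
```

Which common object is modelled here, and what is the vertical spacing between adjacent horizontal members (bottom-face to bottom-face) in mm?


A ladder. The rung spacing is 261 mm.

Two tall 38×56 posts with 8 short bars between them — a ladder. Adjacent rungs sit at z = 255 and z = 516, so the spacing is 516 − 255 = 261 mm.


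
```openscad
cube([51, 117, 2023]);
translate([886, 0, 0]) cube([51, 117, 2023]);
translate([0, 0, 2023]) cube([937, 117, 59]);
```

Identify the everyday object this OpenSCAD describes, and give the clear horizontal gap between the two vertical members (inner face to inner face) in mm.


A door frame. The clear opening width is 835 mm.

Two 2023 mm tall posts with a header on top — a door frame. The left jamb is 51 mm wide at x = 0; the right jamb starts at x = 886. The clear opening is 886 − 51 = 835 mm.


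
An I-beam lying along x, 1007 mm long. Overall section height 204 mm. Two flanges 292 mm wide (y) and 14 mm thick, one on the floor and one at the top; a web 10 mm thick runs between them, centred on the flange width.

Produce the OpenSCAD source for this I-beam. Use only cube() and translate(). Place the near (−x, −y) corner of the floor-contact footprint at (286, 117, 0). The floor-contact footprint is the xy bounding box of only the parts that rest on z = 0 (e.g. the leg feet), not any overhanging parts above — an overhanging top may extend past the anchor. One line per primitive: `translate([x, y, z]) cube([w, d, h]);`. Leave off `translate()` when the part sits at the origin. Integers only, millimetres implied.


translate([286, 117, 0]) cube([1007, 292, 14]);
translate([286, 258, 14]) cube([1007, 10, 176]);
translate([286, 117, 190]) cube([1007, 292, 14]);


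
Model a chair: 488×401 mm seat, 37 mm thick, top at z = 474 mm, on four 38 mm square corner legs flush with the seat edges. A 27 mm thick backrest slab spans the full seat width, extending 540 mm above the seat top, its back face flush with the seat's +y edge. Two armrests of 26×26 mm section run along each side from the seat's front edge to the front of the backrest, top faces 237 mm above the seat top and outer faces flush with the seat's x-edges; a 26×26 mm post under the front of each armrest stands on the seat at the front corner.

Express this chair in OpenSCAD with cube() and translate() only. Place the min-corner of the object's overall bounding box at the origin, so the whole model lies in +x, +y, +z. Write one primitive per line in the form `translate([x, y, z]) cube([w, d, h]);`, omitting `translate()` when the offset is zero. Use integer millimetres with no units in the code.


translate([0, 0, 437]) cube([488, 401, 37]);
cube([38, 38, 437]);
translate([450, 0, 0]) cube([38, 38, 437]);
translate([0, 363, 0]) cube([38, 38, 437]);
translate([450, 363, 0]) cube([38, 38, 437]);
translate([0, 374, 474]) cube([488, 27, 540]);
translate([0, 0, 685]) cube([26, 374, 26]);
translate([462, 0, 685]) cube([26, 374, 26]);
translate([0, 0, 474]) cube([26, 26, 211]);
translate([462, 0, 474]) cube([26, 26, 211]);


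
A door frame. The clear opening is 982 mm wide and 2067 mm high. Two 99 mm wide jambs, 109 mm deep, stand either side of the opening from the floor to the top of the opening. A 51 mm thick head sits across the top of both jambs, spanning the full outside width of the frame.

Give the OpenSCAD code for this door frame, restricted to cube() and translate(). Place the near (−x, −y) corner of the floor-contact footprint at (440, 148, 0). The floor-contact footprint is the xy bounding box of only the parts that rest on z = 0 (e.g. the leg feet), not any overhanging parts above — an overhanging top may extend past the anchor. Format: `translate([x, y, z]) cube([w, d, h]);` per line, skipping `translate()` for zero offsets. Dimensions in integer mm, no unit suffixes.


translate([440, 148, 0]) cube([99, 109, 2067]);
translate([1521, 148, 0]) cube([99, 109, 2067]);
translate([440, 148, 2067]) cube([1180, 109, 51]);


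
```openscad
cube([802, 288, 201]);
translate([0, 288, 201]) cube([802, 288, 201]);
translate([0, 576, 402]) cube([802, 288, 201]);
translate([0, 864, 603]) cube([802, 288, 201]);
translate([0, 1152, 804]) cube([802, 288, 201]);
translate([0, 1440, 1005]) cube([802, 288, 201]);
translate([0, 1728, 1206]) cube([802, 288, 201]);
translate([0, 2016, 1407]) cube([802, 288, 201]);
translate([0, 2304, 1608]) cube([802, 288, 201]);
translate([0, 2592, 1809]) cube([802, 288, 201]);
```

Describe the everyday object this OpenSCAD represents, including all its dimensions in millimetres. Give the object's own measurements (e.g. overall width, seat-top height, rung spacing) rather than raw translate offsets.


A straight staircase of 10 solid steps. Each step is 802 mm wide (x), 288 mm deep (y, the going) and 201 mm tall (the rise). The first step rests on the floor; each subsequent step sits one going further in +y and one rise higher in +z, directly behind and above the previous step with no overlap.


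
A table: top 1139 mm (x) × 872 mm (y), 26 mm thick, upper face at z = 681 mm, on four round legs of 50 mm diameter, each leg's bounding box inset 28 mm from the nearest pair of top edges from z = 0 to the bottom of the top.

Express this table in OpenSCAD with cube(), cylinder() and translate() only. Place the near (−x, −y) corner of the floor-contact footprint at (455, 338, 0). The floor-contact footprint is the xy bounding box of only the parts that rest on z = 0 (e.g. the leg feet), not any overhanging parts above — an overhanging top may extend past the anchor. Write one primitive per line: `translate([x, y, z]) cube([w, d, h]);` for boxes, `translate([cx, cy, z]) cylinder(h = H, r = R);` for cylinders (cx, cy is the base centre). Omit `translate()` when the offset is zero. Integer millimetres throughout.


translate([427, 310, 655]) cube([1139, 872, 26]);
translate([480, 363, 0]) cylinder(h = 655, r = 25);
translate([1513, 363, 0]) cylinder(h = 655, r = 25);
translate([480, 1129, 0]) cylinder(h = 655, r = 25);
translate([1513, 1129, 0]) cylinder(h = 655, r = 25);


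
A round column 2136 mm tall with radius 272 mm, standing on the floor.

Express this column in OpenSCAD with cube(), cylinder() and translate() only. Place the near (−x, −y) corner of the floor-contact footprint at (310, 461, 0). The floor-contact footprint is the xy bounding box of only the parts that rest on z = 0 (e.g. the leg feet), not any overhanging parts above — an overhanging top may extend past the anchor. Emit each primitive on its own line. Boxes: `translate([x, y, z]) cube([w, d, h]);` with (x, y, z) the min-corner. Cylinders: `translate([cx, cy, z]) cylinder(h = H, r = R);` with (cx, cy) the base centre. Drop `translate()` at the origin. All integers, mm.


translate([582, 733, 0]) cylinder(h = 2136, r = 272);


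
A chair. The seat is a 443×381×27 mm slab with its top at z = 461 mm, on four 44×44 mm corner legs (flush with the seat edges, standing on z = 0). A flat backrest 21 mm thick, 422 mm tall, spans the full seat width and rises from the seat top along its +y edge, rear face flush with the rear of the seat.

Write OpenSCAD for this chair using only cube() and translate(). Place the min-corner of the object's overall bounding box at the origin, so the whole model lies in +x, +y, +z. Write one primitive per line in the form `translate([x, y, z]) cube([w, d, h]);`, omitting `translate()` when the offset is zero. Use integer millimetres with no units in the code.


translate([0, 0, 434]) cube([443, 381, 27]);
cube([44, 44, 434]);
translate([399, 0, 0]) cube([44, 44, 434]);
translate([0, 337, 0]) cube([44, 44, 434]);
translate([399, 337, 0]) cube([44, 44, 434]);
translate([0, 360, 461]) cube([443, 21, 422]);


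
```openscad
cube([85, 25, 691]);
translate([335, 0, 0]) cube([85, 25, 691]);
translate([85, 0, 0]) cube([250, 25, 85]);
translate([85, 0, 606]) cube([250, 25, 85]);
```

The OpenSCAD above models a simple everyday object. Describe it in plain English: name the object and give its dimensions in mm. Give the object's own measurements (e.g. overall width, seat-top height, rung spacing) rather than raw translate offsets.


A rectangular picture frame lying in the x–z plane (depth along y). The opening is 250 mm wide (x) by 521 mm tall (z), surrounded by a border 85 mm wide on all four sides. The frame is 25 mm deep and is made of two full-height vertical stiles with two horizontal rails fitted between them.


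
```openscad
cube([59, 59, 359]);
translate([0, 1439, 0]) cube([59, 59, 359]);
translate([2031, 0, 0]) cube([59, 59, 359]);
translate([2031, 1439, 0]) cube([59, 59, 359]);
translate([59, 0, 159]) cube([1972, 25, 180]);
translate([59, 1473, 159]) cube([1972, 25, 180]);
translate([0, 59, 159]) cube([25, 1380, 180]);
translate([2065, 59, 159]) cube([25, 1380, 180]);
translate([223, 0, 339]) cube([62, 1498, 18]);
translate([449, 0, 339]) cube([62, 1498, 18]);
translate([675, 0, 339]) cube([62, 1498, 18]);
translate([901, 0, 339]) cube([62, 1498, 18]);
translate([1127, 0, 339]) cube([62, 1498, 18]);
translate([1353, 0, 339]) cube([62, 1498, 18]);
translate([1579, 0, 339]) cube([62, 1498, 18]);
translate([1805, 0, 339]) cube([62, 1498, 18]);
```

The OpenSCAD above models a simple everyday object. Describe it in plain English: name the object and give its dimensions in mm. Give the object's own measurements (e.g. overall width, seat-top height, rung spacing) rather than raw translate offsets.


A bed frame 2090 mm long (x) by 1498 mm wide (y). Four 59×59 mm corner posts, 359 mm tall, at the corners of the footprint. Four rails of 25 mm thickness and 180 mm height run between adjacent posts with their undersides at z = 159 mm, their outer faces flush with the outside of the frame (the two x-running rails run between the posts' inner faces; the two y-running rails run between the posts' inner faces). 8 slats, each 62 mm wide (x) and 18 mm thick, lie across the top of the two x-running rails, running the full 1498 mm width of the frame in y; along x they sit between the end posts with a 164 mm gap after the −x posts and between neighbouring slats and before the +x posts.


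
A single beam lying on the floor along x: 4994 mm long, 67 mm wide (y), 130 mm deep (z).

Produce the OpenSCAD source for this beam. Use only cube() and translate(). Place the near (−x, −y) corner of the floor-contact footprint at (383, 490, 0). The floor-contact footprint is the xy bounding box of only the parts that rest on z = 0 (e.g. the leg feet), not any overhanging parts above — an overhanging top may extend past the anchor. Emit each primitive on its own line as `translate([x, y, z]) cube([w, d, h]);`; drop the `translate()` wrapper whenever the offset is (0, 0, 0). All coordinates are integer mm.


translate([383, 490, 0]) cube([4994, 67, 130]);


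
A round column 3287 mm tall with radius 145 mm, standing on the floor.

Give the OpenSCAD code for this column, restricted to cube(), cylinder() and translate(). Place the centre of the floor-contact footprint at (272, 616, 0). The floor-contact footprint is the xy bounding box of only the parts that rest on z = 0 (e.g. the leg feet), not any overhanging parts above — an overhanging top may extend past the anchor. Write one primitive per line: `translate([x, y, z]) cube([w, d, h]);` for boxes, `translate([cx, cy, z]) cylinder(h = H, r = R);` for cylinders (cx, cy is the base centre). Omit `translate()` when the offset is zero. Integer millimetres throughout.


translate([272, 616, 0]) cylinder(h = 3287, r = 145);


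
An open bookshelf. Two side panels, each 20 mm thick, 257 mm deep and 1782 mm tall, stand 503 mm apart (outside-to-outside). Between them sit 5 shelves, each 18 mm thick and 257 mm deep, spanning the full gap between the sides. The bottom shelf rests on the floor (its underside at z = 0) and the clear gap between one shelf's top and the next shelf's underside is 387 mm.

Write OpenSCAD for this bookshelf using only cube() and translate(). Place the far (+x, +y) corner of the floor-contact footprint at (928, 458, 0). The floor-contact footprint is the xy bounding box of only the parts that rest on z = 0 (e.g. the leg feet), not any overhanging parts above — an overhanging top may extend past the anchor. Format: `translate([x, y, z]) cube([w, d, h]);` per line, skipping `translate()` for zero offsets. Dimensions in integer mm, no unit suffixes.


translate([425, 201, 0]) cube([20, 257, 1782]);
translate([908, 201, 0]) cube([20, 257, 1782]);
translate([445, 201, 0]) cube([463, 257, 18]);
translate([445, 201, 405]) cube([463, 257, 18]);
translate([445, 201, 810]) cube([463, 257, 18]);
translate([445, 201, 1215]) cube([463, 257, 18]);
translate([445, 201, 1620]) cube([463, 257, 18]);


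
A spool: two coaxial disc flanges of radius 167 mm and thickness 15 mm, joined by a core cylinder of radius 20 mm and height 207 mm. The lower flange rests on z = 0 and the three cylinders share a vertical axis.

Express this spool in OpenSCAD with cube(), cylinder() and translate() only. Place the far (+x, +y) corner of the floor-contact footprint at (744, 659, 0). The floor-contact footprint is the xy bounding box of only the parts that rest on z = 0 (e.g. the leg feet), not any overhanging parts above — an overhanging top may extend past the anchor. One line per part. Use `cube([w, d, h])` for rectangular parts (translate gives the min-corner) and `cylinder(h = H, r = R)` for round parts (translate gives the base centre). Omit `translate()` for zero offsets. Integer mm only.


translate([577, 492, 0]) cylinder(h = 15, r = 167);
translate([577, 492, 15]) cylinder(h = 207, r = 20);
translate([577, 492, 222]) cylinder(h = 15, r = 167);


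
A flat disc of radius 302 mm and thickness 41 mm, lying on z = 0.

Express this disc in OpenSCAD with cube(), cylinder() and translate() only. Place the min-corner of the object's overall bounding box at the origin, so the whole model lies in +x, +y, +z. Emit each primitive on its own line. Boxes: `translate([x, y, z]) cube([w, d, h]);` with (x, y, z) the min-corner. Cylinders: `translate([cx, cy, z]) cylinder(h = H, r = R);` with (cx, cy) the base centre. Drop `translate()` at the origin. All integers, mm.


translate([302, 302, 0]) cylinder(h = 41, r = 302);


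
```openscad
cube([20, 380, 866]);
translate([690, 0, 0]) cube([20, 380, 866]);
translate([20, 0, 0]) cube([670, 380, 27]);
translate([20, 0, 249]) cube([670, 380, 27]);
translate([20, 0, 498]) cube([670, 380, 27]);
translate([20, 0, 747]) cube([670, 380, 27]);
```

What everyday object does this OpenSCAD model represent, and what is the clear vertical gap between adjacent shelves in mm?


A bookshelf. The clear shelf gap is 222 mm.

Two tall side panels with 4 horizontal boards between them — a bookshelf. The first two shelf undersides are at z = 0 and z = 249; with shelf thickness 27, the clear gap is 249 − 0 − 27 = 222 mm.


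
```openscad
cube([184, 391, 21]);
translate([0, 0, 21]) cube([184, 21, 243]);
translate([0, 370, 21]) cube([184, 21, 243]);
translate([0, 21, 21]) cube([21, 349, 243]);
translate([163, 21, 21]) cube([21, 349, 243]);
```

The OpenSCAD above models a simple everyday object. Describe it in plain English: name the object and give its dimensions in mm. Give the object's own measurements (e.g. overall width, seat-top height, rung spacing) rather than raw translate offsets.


An open-topped rectangular box: outside dimensions 184×391×264 mm, with a uniform wall and base thickness of 21 mm. The base is a full 184×391 slab on the floor; four walls sit on top of the base. The front and back walls (the −y and +y sides) span the full width; the two side walls fit between them.


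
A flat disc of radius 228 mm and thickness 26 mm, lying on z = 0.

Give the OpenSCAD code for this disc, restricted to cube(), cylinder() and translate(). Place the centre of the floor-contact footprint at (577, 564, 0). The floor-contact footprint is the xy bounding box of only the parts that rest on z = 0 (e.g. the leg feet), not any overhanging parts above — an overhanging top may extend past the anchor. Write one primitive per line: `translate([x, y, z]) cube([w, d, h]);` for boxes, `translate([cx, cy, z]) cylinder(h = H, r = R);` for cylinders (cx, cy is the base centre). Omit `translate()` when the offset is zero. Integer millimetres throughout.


translate([577, 564, 0]) cylinder(h = 26, r = 228);


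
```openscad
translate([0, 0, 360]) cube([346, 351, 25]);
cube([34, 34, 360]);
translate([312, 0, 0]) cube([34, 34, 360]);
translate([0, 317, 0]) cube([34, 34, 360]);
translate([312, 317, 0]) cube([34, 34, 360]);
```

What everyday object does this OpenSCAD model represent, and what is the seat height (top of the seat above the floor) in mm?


A stool. The seat height is 385 mm.

A 346×351×25 slab at z = 360 on four corner posts — a stool. The seat top is 360 + 25 = 385 mm.
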